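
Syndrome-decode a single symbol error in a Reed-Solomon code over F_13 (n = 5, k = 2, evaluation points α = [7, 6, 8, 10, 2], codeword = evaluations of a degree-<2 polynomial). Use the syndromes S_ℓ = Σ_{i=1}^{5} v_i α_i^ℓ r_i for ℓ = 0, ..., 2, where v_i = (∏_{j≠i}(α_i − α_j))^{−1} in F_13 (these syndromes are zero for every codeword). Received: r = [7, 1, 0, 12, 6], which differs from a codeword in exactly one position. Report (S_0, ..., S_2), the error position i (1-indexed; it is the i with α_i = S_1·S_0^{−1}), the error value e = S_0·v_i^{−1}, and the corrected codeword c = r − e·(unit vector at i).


S = (5, 10, 7), error at position 5, error magnitude e = 3, c = [7, 1, 0, 12, 3].

Step 1: column multipliers v_i = (∏_{j≠i}(α_i − α_j))^{−1} mod 13.
  i = 1 (α = 7): (7−6)(7−8)(7−10)(7−2) = 1·(−1)·(−3)·5 = 15 ≡ 2, so v_1 = 2^{−1} = 7 (mod 13).
  i = 2 (α = 6): (6−7)(6−8)(6−10)(6−2) = (−1)·(−2)·(−4)·4 = −32 ≡ 7, so v_2 = 7^{−1} = 2 (mod 13).
  i = 3 (α = 8): (8−7)(8−6)(8−10)(8−2) = 1·2·(−2)·6 = −24 ≡ 2, so v_3 = 2^{−1} = 7 (mod 13).
  i = 4 (α = 10): (10−7)(10−6)(10−8)(10−2) = 3·4·2·8 = 192 ≡ 10, so v_4 = 10^{−1} = 4 (mod 13).
  i = 5 (α = 2): (2−7)(2−6)(2−8)(2−10) = (−5)·(−4)·(−6)·(−8) = 960 ≡ 11, so v_5 = 11^{−1} = 6 (mod 13).
  v = [7, 2, 7, 4, 6].
Step 2: syndromes of r = [7, 1, 0, 12, 6] (all sums mod 13).
  S_0 = Σ v_i r_i = 7·7 + 2·1 + 7·0 + 4·12 + 6·6 = 135 ≡ 5.
  S_1 = Σ v_i α_i r_i = 7·7·7 + 2·6·1 + 7·8·0 + 4·10·12 + 6·2·6 = 907 ≡ 10.
  α_i^2 mod 13 = [10, 10, 12, 9, 4].
  S_2 = Σ v_i α_i^2 r_i = 7·10·7 + 2·10·1 + 7·12·0 + 4·9·12 + 6·4·6 = 1086 ≡ 7.
  S = (5, 10, 7) ≠ 0, so r is not a codeword (an error is present).
Step 3: locate the error. For a single error e at position i, S_ℓ = v_i·e·α_i^ℓ, so α_err = S_1/S_0.
  S_0^{−1} = 5^{−1} = 8 (mod 13), so α_err = 10·8 = 80 ≡ 2 = α_5. Error position i = 5.
  Consistency check: S_2/S_1 = 7·4 = 28 ≡ 2 = α_err ✓ (single-error assumption holds).
Step 4: error magnitude e = S_0/v_5 = S_0·∏_{j≠5}(α_5 − α_j) = 5·11 = 55 ≡ 3 (mod 13).
Step 5: correct position 5: c_5 = r_5 − e = 6 − 3 ≡ 3 (mod 13). Hence c = [7, 1, 0, 12, 3].
  Check: interpolating c through the α_i gives m(x) = 4 + 6·x (degree < 2) with m(α_i) = c_i for every i, so c is indeed a codeword.


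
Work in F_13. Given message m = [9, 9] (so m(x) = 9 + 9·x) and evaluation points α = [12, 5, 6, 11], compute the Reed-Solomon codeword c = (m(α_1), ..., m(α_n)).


c = [0, 2, 11, 4]

Message polynomial: m(x) = 9 + 9·x (mod 13).
For each evaluation point α_i, compute m(α_i) mod 13:
  α_1 = 12: Horner steps 9 → 0, so m(12) = 0.
  α_2 = 5: Horner steps 9 → 2, so m(5) = 2.
  α_3 = 6: Horner steps 9 → 11, so m(6) = 11.
  α_4 = 11: Horner steps 9 → 4, so m(11) = 4.
Codeword c = [0, 2, 11, 4] ∈ F_13^4.


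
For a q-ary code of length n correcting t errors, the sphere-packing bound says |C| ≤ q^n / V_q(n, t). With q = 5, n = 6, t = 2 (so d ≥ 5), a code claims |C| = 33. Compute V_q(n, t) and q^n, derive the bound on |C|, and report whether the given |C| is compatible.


V_q(n, t) = 265, q^n = 15625, Hamming bound = 58, |C| = 33 ≤ bound (satisfied).

Step 1: Compute V_q(n, t) = Σ_{j=0}^2 C(n, j) (q−1)^j.
  j = 0: C(6,0)·(4)^0 = 1·1 = 1.
  j = 1: C(6,1)·(4)^1 = 6·4 = 24.
  j = 2: C(6,2)·(4)^2 = 15·16 = 240.
  V_q(n, t) = 1 + 24 + 240 = 265.
Step 2: q^n = 5^6 = 15625.
Step 3: Hamming bound ⌊q^n / V_q(n,t)⌋ = ⌊15625/265⌋ = 58.
Step 4: Compare |C| = 33 to 58: satisfied.
The claimed |C| lies below the Hamming bound.


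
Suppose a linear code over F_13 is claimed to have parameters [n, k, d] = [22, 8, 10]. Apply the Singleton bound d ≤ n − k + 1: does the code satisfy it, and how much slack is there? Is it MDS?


Singleton RHS = n − k + 1 = 15, slack = 5, bound satisfied, not MDS.

Singleton bound: d ≤ n − k + 1.
Here n = 22, k = 8, so n − k + 1 = 15.
Given d = 10, check d ≤ 15: YES.
Slack = (n − k + 1) − d = 5.
The code is NOT MDS (slack = 5 > 0).
Description: the claimed parameters are [22, 8, 10]_13; such a code would be non-MDS.


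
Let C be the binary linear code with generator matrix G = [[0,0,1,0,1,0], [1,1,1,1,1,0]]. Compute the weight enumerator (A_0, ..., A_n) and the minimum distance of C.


Weight distribution: A_0 = 1, A_2 = 1, A_3 = 1, A_5 = 1. Minimum distance d = 2.

Enumerate all 2^2 = 4 messages m ∈ F_2^2.
For each, compute codeword c = mG in F_2^6, then tally its weight.
  m = 00 → c = 000000, weight = 0.
  m = 10 → c = 001010, weight = 2.
  m = 01 → c = 111110, weight = 5.
  m = 11 → c = 110100, weight = 3.
Tally weights:
  weight 0: 1 codewords.
  weight 2: 1 codewords.
  weight 3: 1 codewords.
  weight 5: 1 codewords.
Minimum distance d = smallest w > 0 with A_w > 0 = 2.
Sanity: Σ A_w = 4 = 2^2 = 4 ✓.


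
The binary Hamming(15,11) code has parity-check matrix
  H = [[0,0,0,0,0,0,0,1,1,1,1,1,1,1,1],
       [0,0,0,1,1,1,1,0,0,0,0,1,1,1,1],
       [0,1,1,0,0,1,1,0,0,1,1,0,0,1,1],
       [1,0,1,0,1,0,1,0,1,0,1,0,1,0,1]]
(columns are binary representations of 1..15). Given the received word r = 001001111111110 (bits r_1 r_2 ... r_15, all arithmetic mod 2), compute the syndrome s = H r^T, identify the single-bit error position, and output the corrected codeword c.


s = (1, 1, 0, 1)^T, error position = 13, corrected codeword c = 001001111111010

Compute s = H r^T mod 2 one row at a time:
  s_1 = 1 + 1 + 1 + 1 + 1 + 1 + 1 + 0 = 7 ≡ 1 (mod 2).
  s_2 = 0 + 0 + 1 + 1 + 1 + 1 + 1 + 0 = 5 ≡ 1 (mod 2).
  s_3 = 0 + 1 + 1 + 1 + 1 + 1 + 1 + 0 = 6 ≡ 0 (mod 2).
  s_4 = 0 + 1 + 0 + 1 + 1 + 1 + 1 + 0 = 5 ≡ 1 (mod 2).
s = (1, 1, 0, 1)^T — this equals column 13 of H (binary 1101), so error is at position 13.
Correct: flip bit 13 of r = 001001111111110 to get c = 001001111111010.


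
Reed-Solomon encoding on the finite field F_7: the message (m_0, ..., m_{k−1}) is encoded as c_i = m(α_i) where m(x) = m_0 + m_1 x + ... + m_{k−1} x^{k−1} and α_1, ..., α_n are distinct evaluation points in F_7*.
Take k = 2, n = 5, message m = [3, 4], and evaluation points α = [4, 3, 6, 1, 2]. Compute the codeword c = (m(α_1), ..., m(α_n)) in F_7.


c = [5, 1, 6, 0, 4]

Message polynomial: m(x) = 3 + 4·x (mod 7).
For each evaluation point α_i, compute m(α_i) mod 7:
  α_1 = 4: Horner steps 4 → 5, so m(4) = 5.
  α_2 = 3: Horner steps 4 → 1, so m(3) = 1.
  α_3 = 6: Horner steps 4 → 6, so m(6) = 6.
  α_4 = 1: Horner steps 4 → 0, so m(1) = 0.
  α_5 = 2: Horner steps 4 → 4, so m(2) = 4.
Codeword c = [5, 1, 6, 0, 4] ∈ F_7^5.


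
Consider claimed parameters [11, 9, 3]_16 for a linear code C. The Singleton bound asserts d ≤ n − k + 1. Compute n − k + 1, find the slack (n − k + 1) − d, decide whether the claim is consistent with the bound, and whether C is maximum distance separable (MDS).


Singleton RHS = n − k + 1 = 3, slack = 0, bound satisfied, MDS.

Singleton bound: d ≤ n − k + 1.
Here n = 11, k = 9, so n − k + 1 = 3.
Given d = 3, check d ≤ 3: YES.
Slack = (n − k + 1) − d = 0.
The code is MDS (slack = 0).
Description: the claimed parameters are [11, 9, 3]_16; such a code would be MDS (meets Singleton bound).


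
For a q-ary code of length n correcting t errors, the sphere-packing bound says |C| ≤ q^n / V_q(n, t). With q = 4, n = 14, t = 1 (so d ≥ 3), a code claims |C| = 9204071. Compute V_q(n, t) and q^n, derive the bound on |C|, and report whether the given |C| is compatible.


V_q(n, t) = 43, q^n = 268435456, Hamming bound = 6242685, |C| = 9204071 > bound (violated).

Step 1: Compute V_q(n, t) = Σ_{j=0}^1 C(n, j) (q−1)^j.
  j = 0: C(14,0)·(3)^0 = 1·1 = 1.
  j = 1: C(14,1)·(3)^1 = 14·3 = 42.
  V_q(n, t) = 1 + 42 = 43.
Step 2: q^n = 4^14 = 268435456.
Step 3: Hamming bound ⌊q^n / V_q(n,t)⌋ = ⌊268435456/43⌋ = 6242685.
Step 4: Compare |C| = 9204071 to 6242685: violated.
The claimed |C| lies above the Hamming bound, so no 4-ary code of length 14 with d ≥ 3 can have 9204071 codewords.


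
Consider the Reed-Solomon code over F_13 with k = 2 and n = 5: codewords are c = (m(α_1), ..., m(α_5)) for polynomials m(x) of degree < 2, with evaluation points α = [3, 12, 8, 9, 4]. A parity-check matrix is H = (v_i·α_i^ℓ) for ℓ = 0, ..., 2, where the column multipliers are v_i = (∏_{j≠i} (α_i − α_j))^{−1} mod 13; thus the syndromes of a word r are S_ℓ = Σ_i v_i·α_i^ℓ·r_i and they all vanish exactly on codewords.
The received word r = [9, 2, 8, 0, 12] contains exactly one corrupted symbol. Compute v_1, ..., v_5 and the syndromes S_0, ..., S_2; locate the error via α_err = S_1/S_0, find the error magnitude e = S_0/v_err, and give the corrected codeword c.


S = (7, 2, 8), error at position 5, error magnitude e = 11, c = [9, 2, 8, 0, 1].

Step 1: column multipliers v_i = (∏_{j≠i}(α_i − α_j))^{−1} mod 13.
  i = 1 (α = 3): (3−12)(3−8)(3−9)(3−4) = (−9)·(−5)·(−6)·(−1) = 270 ≡ 10, so v_1 = 10^{−1} = 4 (mod 13).
  i = 2 (α = 12): (12−3)(12−8)(12−9)(12−4) = 9·4·3·8 = 864 ≡ 6, so v_2 = 6^{−1} = 11 (mod 13).
  i = 3 (α = 8): (8−3)(8−12)(8−9)(8−4) = 5·(−4)·(−1)·4 = 80 ≡ 2, so v_3 = 2^{−1} = 7 (mod 13).
  i = 4 (α = 9): (9−3)(9−12)(9−8)(9−4) = 6·(−3)·1·5 = −90 ≡ 1, so v_4 = 1^{−1} = 1 (mod 13).
  i = 5 (α = 4): (4−3)(4−12)(4−8)(4−9) = 1·(−8)·(−4)·(−5) = −160 ≡ 9, so v_5 = 9^{−1} = 3 (mod 13).
  v = [4, 11, 7, 1, 3].
Step 2: syndromes of r = [9, 2, 8, 0, 12] (all sums mod 13).
  S_0 = Σ v_i r_i = 4·9 + 11·2 + 7·8 + 1·0 + 3·12 = 150 ≡ 7.
  S_1 = Σ v_i α_i r_i = 4·3·9 + 11·12·2 + 7·8·8 + 1·9·0 + 3·4·12 = 964 ≡ 2.
  α_i^2 mod 13 = [9, 1, 12, 3, 3].
  S_2 = Σ v_i α_i^2 r_i = 4·9·9 + 11·1·2 + 7·12·8 + 1·3·0 + 3·3·12 = 1126 ≡ 8.
  S = (7, 2, 8) ≠ 0, so r is not a codeword (an error is present).
Step 3: locate the error. For a single error e at position i, S_ℓ = v_i·e·α_i^ℓ, so α_err = S_1/S_0.
  S_0^{−1} = 7^{−1} = 2 (mod 13), so α_err = 2·2 = 4 ≡ 4 = α_5. Error position i = 5.
  Consistency check: S_2/S_1 = 8·7 = 56 ≡ 4 = α_err ✓ (single-error assumption holds).
Step 4: error magnitude e = S_0/v_5 = S_0·∏_{j≠5}(α_5 − α_j) = 7·9 = 63 ≡ 11 (mod 13).
Step 5: correct position 5: c_5 = r_5 − e = 12 − 11 ≡ 1 (mod 13). Hence c = [9, 2, 8, 0, 1].
  Check: interpolating c through the α_i gives m(x) = 7 + 5·x (degree < 2) with m(α_i) = c_i for every i, so c is indeed a codeword.


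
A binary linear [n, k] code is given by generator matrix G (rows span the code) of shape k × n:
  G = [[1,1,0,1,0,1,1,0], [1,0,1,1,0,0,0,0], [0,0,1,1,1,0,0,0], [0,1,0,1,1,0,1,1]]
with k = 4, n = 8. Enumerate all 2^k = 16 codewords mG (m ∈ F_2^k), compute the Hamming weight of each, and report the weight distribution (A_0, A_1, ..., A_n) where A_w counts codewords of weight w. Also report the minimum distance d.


Weight distribution: A_0 = 1, A_2 = 2, A_3 = 2, A_4 = 3, A_5 = 6, A_6 = 2. Minimum distance d = 2.

Enumerate all 2^4 = 16 messages m ∈ F_2^4.
For each, compute codeword c = mG in F_2^8, then tally its weight.
  m = 0000 → c = 00000000, weight = 0.
  m = 1000 → c = 11010110, weight = 5.
  m = 0100 → c = 10110000, weight = 3.
  m = 1100 → c = 01100110, weight = 4.
  m = 0010 → c = 00111000, weight = 3.
  m = 1010 → c = 11101110, weight = 6.
  m = 0110 → c = 10001000, weight = 2.
  m = 1110 → c = 01011110, weight = 5.
  m = 0001 → c = 01011011, weight = 5.
  m = 1001 → c = 10001101, weight = 4.
  m = 0101 → c = 11101011, weight = 6.
  m = 1101 → c = 00111101, weight = 5.
  m = 0011 → c = 01100011, weight = 4.
  m = 1011 → c = 10110101, weight = 5.
  m = 0111 → c = 11010011, weight = 5.
  m = 1111 → c = 00000101, weight = 2.
Tally weights:
  weight 0: 1 codewords.
  weight 2: 2 codewords.
  weight 3: 2 codewords.
  weight 4: 3 codewords.
  weight 5: 6 codewords.
  weight 6: 2 codewords.
Minimum distance d = smallest w > 0 with A_w > 0 = 2.
Sanity: Σ A_w = 16 = 2^4 = 16 ✓.


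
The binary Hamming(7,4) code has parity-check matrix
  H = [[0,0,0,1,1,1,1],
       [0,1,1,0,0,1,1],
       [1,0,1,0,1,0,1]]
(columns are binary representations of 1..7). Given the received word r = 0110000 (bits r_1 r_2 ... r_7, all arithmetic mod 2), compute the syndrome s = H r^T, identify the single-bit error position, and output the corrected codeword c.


s = (0, 0, 1)^T, error position = 1, corrected codeword c = 1110000

Compute s = H r^T mod 2 one row at a time:
  s_1 = 0 + 0 + 0 + 0 = 0 ≡ 0 (mod 2).
  s_2 = 1 + 1 + 0 + 0 = 2 ≡ 0 (mod 2).
  s_3 = 0 + 1 + 0 + 0 = 1 ≡ 1 (mod 2).
s = (0, 0, 1)^T — this equals column 1 of H (binary 001), so error is at position 1.
Correct: flip bit 1 of r = 0110000 to get c = 1110000.


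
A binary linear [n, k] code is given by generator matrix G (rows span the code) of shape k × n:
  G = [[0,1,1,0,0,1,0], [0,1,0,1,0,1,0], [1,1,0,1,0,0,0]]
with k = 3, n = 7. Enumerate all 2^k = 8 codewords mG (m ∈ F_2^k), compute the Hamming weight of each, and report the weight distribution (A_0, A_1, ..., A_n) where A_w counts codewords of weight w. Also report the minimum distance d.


Weight distribution: A_0 = 1, A_2 = 2, A_3 = 4, A_4 = 1. Minimum distance d = 2.

Enumerate all 2^3 = 8 messages m ∈ F_2^3.
For each, compute codeword c = mG in F_2^7, then tally its weight.
  m = 000 → c = 0000000, weight = 0.
  m = 100 → c = 0110010, weight = 3.
  m = 010 → c = 0101010, weight = 3.
  m = 110 → c = 0011000, weight = 2.
  m = 001 → c = 1101000, weight = 3.
  m = 101 → c = 1011010, weight = 4.
  m = 011 → c = 1000010, weight = 2.
  m = 111 → c = 1110000, weight = 3.
Tally weights:
  weight 0: 1 codewords.
  weight 2: 2 codewords.
  weight 3: 4 codewords.
  weight 4: 1 codewords.
Minimum distance d = smallest w > 0 with A_w > 0 = 2.
Sanity: Σ A_w = 8 = 2^3 = 8 ✓.


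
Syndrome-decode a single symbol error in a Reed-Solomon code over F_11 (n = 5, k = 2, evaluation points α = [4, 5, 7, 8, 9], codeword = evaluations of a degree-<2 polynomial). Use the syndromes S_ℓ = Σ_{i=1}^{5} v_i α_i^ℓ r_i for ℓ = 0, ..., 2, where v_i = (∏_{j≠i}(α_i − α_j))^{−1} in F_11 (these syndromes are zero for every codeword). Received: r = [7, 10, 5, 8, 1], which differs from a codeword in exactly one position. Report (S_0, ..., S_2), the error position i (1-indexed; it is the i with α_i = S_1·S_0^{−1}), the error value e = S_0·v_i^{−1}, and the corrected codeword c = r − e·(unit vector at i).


S = (8, 6, 10), error at position 5, error magnitude e = 1, c = [7, 10, 5, 8, 0].

Step 1: column multipliers v_i = (∏_{j≠i}(α_i − α_j))^{−1} mod 11.
  i = 1 (α = 4): (4−5)(4−7)(4−8)(4−9) = (−1)·(−3)·(−4)·(−5) = 60 ≡ 5, so v_1 = 5^{−1} = 9 (mod 11).
  i = 2 (α = 5): (5−4)(5−7)(5−8)(5−9) = 1·(−2)·(−3)·(−4) = −24 ≡ 9, so v_2 = 9^{−1} = 5 (mod 11).
  i = 3 (α = 7): (7−4)(7−5)(7−8)(7−9) = 3·2·(−1)·(−2) = 12 ≡ 1, so v_3 = 1^{−1} = 1 (mod 11).
  i = 4 (α = 8): (8−4)(8−5)(8−7)(8−9) = 4·3·1·(−1) = −12 ≡ 10, so v_4 = 10^{−1} = 10 (mod 11).
  i = 5 (α = 9): (9−4)(9−5)(9−7)(9−8) = 5·4·2·1 = 40 ≡ 7, so v_5 = 7^{−1} = 8 (mod 11).
  v = [9, 5, 1, 10, 8].
Step 2: syndromes of r = [7, 10, 5, 8, 1] (all sums mod 11).
  S_0 = Σ v_i r_i = 9·7 + 5·10 + 1·5 + 10·8 + 8·1 = 206 ≡ 8.
  S_1 = Σ v_i α_i r_i = 9·4·7 + 5·5·10 + 1·7·5 + 10·8·8 + 8·9·1 = 1249 ≡ 6.
  α_i^2 mod 11 = [5, 3, 5, 9, 4].
  S_2 = Σ v_i α_i^2 r_i = 9·5·7 + 5·3·10 + 1·5·5 + 10·9·8 + 8·4·1 = 1242 ≡ 10.
  S = (8, 6, 10) ≠ 0, so r is not a codeword (an error is present).
Step 3: locate the error. For a single error e at position i, S_ℓ = v_i·e·α_i^ℓ, so α_err = S_1/S_0.
  S_0^{−1} = 8^{−1} = 7 (mod 11), so α_err = 6·7 = 42 ≡ 9 = α_5. Error position i = 5.
  Consistency check: S_2/S_1 = 10·2 = 20 ≡ 9 = α_err ✓ (single-error assumption holds).
Step 4: error magnitude e = S_0/v_5 = S_0·∏_{j≠5}(α_5 − α_j) = 8·7 = 56 ≡ 1 (mod 11).
Step 5: correct position 5: c_5 = r_5 − e = 1 − 1 ≡ 0 (mod 11). Hence c = [7, 10, 5, 8, 0].
  Check: interpolating c through the α_i gives m(x) = 6 + 3·x (degree < 2) with m(α_i) = c_i for every i, so c is indeed a codeword.


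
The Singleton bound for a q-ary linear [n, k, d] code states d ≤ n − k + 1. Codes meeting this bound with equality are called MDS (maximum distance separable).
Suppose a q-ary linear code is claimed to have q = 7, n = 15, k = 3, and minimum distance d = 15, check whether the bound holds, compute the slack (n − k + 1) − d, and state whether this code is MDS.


Singleton RHS = n − k + 1 = 13, slack = -2, bound violated (no such code; not MDS).

Singleton bound: d ≤ n − k + 1.
Here n = 15, k = 3, so n − k + 1 = 13.
Given d = 15, check d ≤ 13: NO.
Slack = (n − k + 1) − d = -2.
The slack is negative: d = 15 exceeds n − k + 1 = 13 by 2, so the Singleton bound is violated and no linear [15, 3, 15]_7 code can exist. In particular it is not MDS (MDS requires d = n − k + 1 exactly).
Description: the claimed parameters are [15, 3, 15]_7; such a code would be impossible (violates the Singleton bound).


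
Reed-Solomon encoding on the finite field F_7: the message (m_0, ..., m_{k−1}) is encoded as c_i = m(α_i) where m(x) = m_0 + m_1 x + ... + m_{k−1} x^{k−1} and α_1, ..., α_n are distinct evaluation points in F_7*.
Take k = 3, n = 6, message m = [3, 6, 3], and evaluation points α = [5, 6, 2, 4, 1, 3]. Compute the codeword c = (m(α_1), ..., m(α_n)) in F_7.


c = [3, 0, 6, 5, 5, 6]

Message polynomial: m(x) = 3 + 6·x + 3·x^2 (mod 7).
For each evaluation point α_i, compute m(α_i) mod 7:
  α_1 = 5: Horner steps 3 → 0 → 3, so m(5) = 3.
  α_2 = 6: Horner steps 3 → 3 → 0, so m(6) = 0.
  α_3 = 2: Horner steps 3 → 5 → 6, so m(2) = 6.
  α_4 = 4: Horner steps 3 → 4 → 5, so m(4) = 5.
  α_5 = 1: Horner steps 3 → 2 → 5, so m(1) = 5.
  α_6 = 3: Horner steps 3 → 1 → 6, so m(3) = 6.
Codeword c = [3, 0, 6, 5, 5, 6] ∈ F_7^6.


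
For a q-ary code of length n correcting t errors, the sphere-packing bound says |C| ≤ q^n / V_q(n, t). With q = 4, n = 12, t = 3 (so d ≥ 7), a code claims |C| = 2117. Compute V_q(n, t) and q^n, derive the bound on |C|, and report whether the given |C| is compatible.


V_q(n, t) = 6571, q^n = 16777216, Hamming bound = 2553, |C| = 2117 ≤ bound (satisfied).

Step 1: Compute V_q(n, t) = Σ_{j=0}^3 C(n, j) (q−1)^j.
  j = 0: C(12,0)·(3)^0 = 1·1 = 1.
  j = 1: C(12,1)·(3)^1 = 12·3 = 36.
  j = 2: C(12,2)·(3)^2 = 66·9 = 594.
  j = 3: C(12,3)·(3)^3 = 220·27 = 5940.
  V_q(n, t) = 1 + 36 + 594 + 5940 = 6571.
Step 2: q^n = 4^12 = 16777216.
Step 3: Hamming bound ⌊q^n / V_q(n,t)⌋ = ⌊16777216/6571⌋ = 2553.
Step 4: Compare |C| = 2117 to 2553: satisfied.
The claimed |C| lies below the Hamming bound.


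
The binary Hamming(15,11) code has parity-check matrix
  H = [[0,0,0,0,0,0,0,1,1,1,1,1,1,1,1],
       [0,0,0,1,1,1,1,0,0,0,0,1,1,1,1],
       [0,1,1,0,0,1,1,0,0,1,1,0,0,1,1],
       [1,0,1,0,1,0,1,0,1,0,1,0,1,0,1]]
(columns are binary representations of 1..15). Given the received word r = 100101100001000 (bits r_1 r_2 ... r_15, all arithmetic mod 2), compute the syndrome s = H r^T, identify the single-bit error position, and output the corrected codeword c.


s = (1, 0, 0, 0)^T, error position = 8, corrected codeword c = 100101110001000

Compute s = H r^T mod 2 one row at a time:
  s_1 = 0 + 0 + 0 + 0 + 1 + 0 + 0 + 0 = 1 ≡ 1 (mod 2).
  s_2 = 1 + 0 + 1 + 1 + 1 + 0 + 0 + 0 = 4 ≡ 0 (mod 2).
  s_3 = 0 + 0 + 1 + 1 + 0 + 0 + 0 + 0 = 2 ≡ 0 (mod 2).
  s_4 = 1 + 0 + 0 + 1 + 0 + 0 + 0 + 0 = 2 ≡ 0 (mod 2).
s = (1, 0, 0, 0)^T — this equals column 8 of H (binary 1000), so error is at position 8.
Correct: flip bit 8 of r = 100101100001000 to get c = 100101110001000.


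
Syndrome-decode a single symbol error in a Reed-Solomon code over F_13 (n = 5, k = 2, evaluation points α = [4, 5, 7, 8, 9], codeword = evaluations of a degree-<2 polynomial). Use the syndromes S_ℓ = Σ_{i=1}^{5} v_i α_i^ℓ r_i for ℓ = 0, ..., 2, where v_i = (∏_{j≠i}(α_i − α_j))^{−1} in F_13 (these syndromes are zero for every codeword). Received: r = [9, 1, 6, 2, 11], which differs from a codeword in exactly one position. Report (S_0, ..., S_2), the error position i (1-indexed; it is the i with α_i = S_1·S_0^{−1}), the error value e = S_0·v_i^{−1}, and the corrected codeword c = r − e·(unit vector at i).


S = (7, 2, 8), error at position 1, error magnitude e = 4, c = [5, 1, 6, 2, 11].

Step 1: column multipliers v_i = (∏_{j≠i}(α_i − α_j))^{−1} mod 13.
  i = 1 (α = 4): (4−5)(4−7)(4−8)(4−9) = (−1)·(−3)·(−4)·(−5) = 60 ≡ 8, so v_1 = 8^{−1} = 5 (mod 13).
  i = 2 (α = 5): (5−4)(5−7)(5−8)(5−9) = 1·(−2)·(−3)·(−4) = −24 ≡ 2, so v_2 = 2^{−1} = 7 (mod 13).
  i = 3 (α = 7): (7−4)(7−5)(7−8)(7−9) = 3·2·(−1)·(−2) = 12 ≡ 12, so v_3 = 12^{−1} = 12 (mod 13).
  i = 4 (α = 8): (8−4)(8−5)(8−7)(8−9) = 4·3·1·(−1) = −12 ≡ 1, so v_4 = 1^{−1} = 1 (mod 13).
  i = 5 (α = 9): (9−4)(9−5)(9−7)(9−8) = 5·4·2·1 = 40 ≡ 1, so v_5 = 1^{−1} = 1 (mod 13).
  v = [5, 7, 12, 1, 1].
Step 2: syndromes of r = [9, 1, 6, 2, 11] (all sums mod 13).
  S_0 = Σ v_i r_i = 5·9 + 7·1 + 12·6 + 1·2 + 1·11 = 137 ≡ 7.
  S_1 = Σ v_i α_i r_i = 5·4·9 + 7·5·1 + 12·7·6 + 1·8·2 + 1·9·11 = 834 ≡ 2.
  α_i^2 mod 13 = [3, 12, 10, 12, 3].
  S_2 = Σ v_i α_i^2 r_i = 5·3·9 + 7·12·1 + 12·10·6 + 1·12·2 + 1·3·11 = 996 ≡ 8.
  S = (7, 2, 8) ≠ 0, so r is not a codeword (an error is present).
Step 3: locate the error. For a single error e at position i, S_ℓ = v_i·e·α_i^ℓ, so α_err = S_1/S_0.
  S_0^{−1} = 7^{−1} = 2 (mod 13), so α_err = 2·2 = 4 ≡ 4 = α_1. Error position i = 1.
  Consistency check: S_2/S_1 = 8·7 = 56 ≡ 4 = α_err ✓ (single-error assumption holds).
Step 4: error magnitude e = S_0/v_1 = S_0·∏_{j≠1}(α_1 − α_j) = 7·8 = 56 ≡ 4 (mod 13).
Step 5: correct position 1: c_1 = r_1 − e = 9 − 4 ≡ 5 (mod 13). Hence c = [5, 1, 6, 2, 11].
  Check: interpolating c through the α_i gives m(x) = 8 + 9·x (degree < 2) with m(α_i) = c_i for every i, so c is indeed a codeword.


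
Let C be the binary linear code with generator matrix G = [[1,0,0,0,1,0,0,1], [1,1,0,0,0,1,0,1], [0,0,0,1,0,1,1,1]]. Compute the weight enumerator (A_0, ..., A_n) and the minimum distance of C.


Weight distribution: A_0 = 1, A_3 = 2, A_4 = 3, A_5 = 2. Minimum distance d = 3.

Enumerate all 2^3 = 8 messages m ∈ F_2^3.
For each, compute codeword c = mG in F_2^8, then tally its weight.
  m = 000 → c = 00000000, weight = 0.
  m = 100 → c = 10001001, weight = 3.
  m = 010 → c = 11000101, weight = 4.
  m = 110 → c = 01001100, weight = 3.
  m = 001 → c = 00010111, weight = 4.
  m = 101 → c = 10011110, weight = 5.
  m = 011 → c = 11010010, weight = 4.
  m = 111 → c = 01011011, weight = 5.
Tally weights:
  weight 0: 1 codewords.
  weight 3: 2 codewords.
  weight 4: 3 codewords.
  weight 5: 2 codewords.
Minimum distance d = smallest w > 0 with A_w > 0 = 3.
Sanity: Σ A_w = 8 = 2^3 = 8 ✓.


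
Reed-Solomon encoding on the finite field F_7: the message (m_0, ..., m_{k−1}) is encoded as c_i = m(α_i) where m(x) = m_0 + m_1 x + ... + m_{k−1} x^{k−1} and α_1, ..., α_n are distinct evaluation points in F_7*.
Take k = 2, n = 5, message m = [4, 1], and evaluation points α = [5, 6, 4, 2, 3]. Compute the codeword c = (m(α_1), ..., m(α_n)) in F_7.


c = [2, 3, 1, 6, 0]

Message polynomial: m(x) = 4 + 1·x (mod 7).
For each evaluation point α_i, compute m(α_i) mod 7:
  α_1 = 5: Horner steps 1 → 2, so m(5) = 2.
  α_2 = 6: Horner steps 1 → 3, so m(6) = 3.
  α_3 = 4: Horner steps 1 → 1, so m(4) = 1.
  α_4 = 2: Horner steps 1 → 6, so m(2) = 6.
  α_5 = 3: Horner steps 1 → 0, so m(3) = 0.
Codeword c = [2, 3, 1, 6, 0] ∈ F_7^5.


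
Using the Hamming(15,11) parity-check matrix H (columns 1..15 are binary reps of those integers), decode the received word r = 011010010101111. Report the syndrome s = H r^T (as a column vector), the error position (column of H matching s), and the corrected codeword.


s = (0, 1, 1, 0)^T, error position = 6, corrected codeword c = 011011010101111

Compute s = H r^T mod 2 one row at a time:
  s_1 = 1 + 0 + 1 + 0 + 1 + 1 + 1 + 1 = 6 ≡ 0 (mod 2).
  s_2 = 0 + 1 + 0 + 0 + 1 + 1 + 1 + 1 = 5 ≡ 1 (mod 2).
  s_3 = 1 + 1 + 0 + 0 + 1 + 0 + 1 + 1 = 5 ≡ 1 (mod 2).
  s_4 = 0 + 1 + 1 + 0 + 0 + 0 + 1 + 1 = 4 ≡ 0 (mod 2).
s = (0, 1, 1, 0)^T — this equals column 6 of H (binary 0110), so error is at position 6.
Correct: flip bit 6 of r = 011010010101111 to get c = 011011010101111.


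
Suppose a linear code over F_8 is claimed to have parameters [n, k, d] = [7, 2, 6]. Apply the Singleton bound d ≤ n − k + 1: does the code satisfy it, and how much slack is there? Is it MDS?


Singleton RHS = n − k + 1 = 6, slack = 0, bound satisfied, MDS.

Singleton bound: d ≤ n − k + 1.
Here n = 7, k = 2, so n − k + 1 = 6.
Given d = 6, check d ≤ 6: YES.
Slack = (n − k + 1) − d = 0.
The code is MDS (slack = 0).
Description: the claimed parameters are [7, 2, 6]_8; such a code would be MDS (meets Singleton bound).


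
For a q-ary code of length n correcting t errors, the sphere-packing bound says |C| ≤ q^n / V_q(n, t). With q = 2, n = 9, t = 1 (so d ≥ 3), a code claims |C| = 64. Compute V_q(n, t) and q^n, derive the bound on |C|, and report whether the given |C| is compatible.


V_q(n, t) = 10, q^n = 512, Hamming bound = 51, |C| = 64 > bound (violated).

Step 1: Compute V_q(n, t) = Σ_{j=0}^1 C(n, j) (q−1)^j.
  j = 0: C(9,0)·(1)^0 = 1·1 = 1.
  j = 1: C(9,1)·(1)^1 = 9·1 = 9.
  V_q(n, t) = 1 + 9 = 10.
Step 2: q^n = 2^9 = 512.
Step 3: Hamming bound ⌊q^n / V_q(n,t)⌋ = ⌊512/10⌋ = 51.
Step 4: Compare |C| = 64 to 51: violated.
The claimed |C| lies above the Hamming bound, so no 2-ary code of length 9 with d ≥ 3 can have 64 codewords.


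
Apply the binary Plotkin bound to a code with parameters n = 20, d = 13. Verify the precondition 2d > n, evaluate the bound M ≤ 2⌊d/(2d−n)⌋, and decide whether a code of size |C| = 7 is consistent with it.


Plotkin bound M ≤ 4; given |C| = 7 > bound (violated).

Check applicability: 2d = 26, n = 20.
2d − n = 6 > 0, so Plotkin applies.
Compute d/(2d−n) = 13/6 ≈ 2.1667.
⌊d/(2d−n)⌋ = 2.
Plotkin bound: M ≤ 2·2 = 4.
Given |C| = 7, check: VIOLATED.
This |C| is above the Plotkin bound, so no binary code with n = 20, d = 13 and 7 codewords exists.


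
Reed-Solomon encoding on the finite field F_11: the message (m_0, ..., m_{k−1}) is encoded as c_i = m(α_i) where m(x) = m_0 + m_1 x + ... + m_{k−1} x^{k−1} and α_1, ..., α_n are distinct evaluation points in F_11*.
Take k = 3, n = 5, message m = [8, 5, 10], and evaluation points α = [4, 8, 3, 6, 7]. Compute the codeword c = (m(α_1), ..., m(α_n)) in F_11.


c = [1, 6, 3, 2, 5]

Message polynomial: m(x) = 8 + 5·x + 10·x^2 (mod 11).
For each evaluation point α_i, compute m(α_i) mod 11:
  α_1 = 4: Horner steps 10 → 1 → 1, so m(4) = 1.
  α_2 = 8: Horner steps 10 → 8 → 6, so m(8) = 6.
  α_3 = 3: Horner steps 10 → 2 → 3, so m(3) = 3.
  α_4 = 6: Horner steps 10 → 10 → 2, so m(6) = 2.
  α_5 = 7: Horner steps 10 → 9 → 5, so m(7) = 5.
Codeword c = [1, 6, 3, 2, 5] ∈ F_11^5.


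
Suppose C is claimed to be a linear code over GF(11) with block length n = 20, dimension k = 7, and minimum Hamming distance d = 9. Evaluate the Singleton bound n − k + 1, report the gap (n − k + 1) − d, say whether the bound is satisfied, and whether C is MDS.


Singleton RHS = n − k + 1 = 14, slack = 5, bound satisfied, not MDS.

Singleton bound: d ≤ n − k + 1.
Here n = 20, k = 7, so n − k + 1 = 14.
Given d = 9, check d ≤ 14: YES.
Slack = (n − k + 1) − d = 5.
The code is NOT MDS (slack = 5 > 0).
Description: the claimed parameters are [20, 7, 9]_11; such a code would be non-MDS.


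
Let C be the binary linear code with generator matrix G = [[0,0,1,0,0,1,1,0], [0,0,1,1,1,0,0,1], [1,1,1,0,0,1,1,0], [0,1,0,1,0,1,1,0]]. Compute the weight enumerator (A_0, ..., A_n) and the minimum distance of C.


Weight distribution: A_0 = 1, A_2 = 1, A_3 = 5, A_4 = 3, A_5 = 2, A_6 = 3, A_7 = 1. Minimum distance d = 2.

Enumerate all 2^4 = 16 messages m ∈ F_2^4.
For each, compute codeword c = mG in F_2^8, then tally its weight.
  m = 0000 → c = 00000000, weight = 0.
  m = 1000 → c = 00100110, weight = 3.
  m = 0100 → c = 00111001, weight = 4.
  m = 1100 → c = 00011111, weight = 5.
  m = 0010 → c = 11100110, weight = 5.
  m = 1010 → c = 11000000, weight = 2.
  m = 0110 → c = 11011111, weight = 7.
  m = 1110 → c = 11111001, weight = 6.
  m = 0001 → c = 01010110, weight = 4.
  m = 1001 → c = 01110000, weight = 3.
  m = 0101 → c = 01101111, weight = 6.
  m = 1101 → c = 01001001, weight = 3.
  m = 0011 → c = 10110000, weight = 3.
  m = 1011 → c = 10010110, weight = 4.
  m = 0111 → c = 10001001, weight = 3.
  m = 1111 → c = 10101111, weight = 6.
Tally weights:
  weight 0: 1 codewords.
  weight 2: 1 codewords.
  weight 3: 5 codewords.
  weight 4: 3 codewords.
  weight 5: 2 codewords.
  weight 6: 3 codewords.
  weight 7: 1 codewords.
Minimum distance d = smallest w > 0 with A_w > 0 = 2.
Sanity: Σ A_w = 16 = 2^4 = 16 ✓.


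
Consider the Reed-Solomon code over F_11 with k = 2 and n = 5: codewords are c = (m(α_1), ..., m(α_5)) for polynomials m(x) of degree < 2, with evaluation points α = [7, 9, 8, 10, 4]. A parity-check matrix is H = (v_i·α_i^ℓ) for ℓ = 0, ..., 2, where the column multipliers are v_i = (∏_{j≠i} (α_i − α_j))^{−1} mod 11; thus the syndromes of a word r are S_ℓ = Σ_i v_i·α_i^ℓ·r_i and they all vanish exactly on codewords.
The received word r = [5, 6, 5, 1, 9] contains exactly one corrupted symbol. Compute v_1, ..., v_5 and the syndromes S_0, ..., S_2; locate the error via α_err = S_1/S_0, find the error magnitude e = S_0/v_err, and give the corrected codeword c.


S = (2, 5, 7), error at position 3, error magnitude e = 5, c = [5, 6, 0, 1, 9].

Step 1: column multipliers v_i = (∏_{j≠i}(α_i − α_j))^{−1} mod 11.
  i = 1 (α = 7): (7−9)(7−8)(7−10)(7−4) = (−2)·(−1)·(−3)·3 = −18 ≡ 4, so v_1 = 4^{−1} = 3 (mod 11).
  i = 2 (α = 9): (9−7)(9−8)(9−10)(9−4) = 2·1·(−1)·5 = −10 ≡ 1, so v_2 = 1^{−1} = 1 (mod 11).
  i = 3 (α = 8): (8−7)(8−9)(8−10)(8−4) = 1·(−1)·(−2)·4 = 8 ≡ 8, so v_3 = 8^{−1} = 7 (mod 11).
  i = 4 (α = 10): (10−7)(10−9)(10−8)(10−4) = 3·1·2·6 = 36 ≡ 3, so v_4 = 3^{−1} = 4 (mod 11).
  i = 5 (α = 4): (4−7)(4−9)(4−8)(4−10) = (−3)·(−5)·(−4)·(−6) = 360 ≡ 8, so v_5 = 8^{−1} = 7 (mod 11).
  v = [3, 1, 7, 4, 7].
Step 2: syndromes of r = [5, 6, 5, 1, 9] (all sums mod 11).
  S_0 = Σ v_i r_i = 3·5 + 1·6 + 7·5 + 4·1 + 7·9 = 123 ≡ 2.
  S_1 = Σ v_i α_i r_i = 3·7·5 + 1·9·6 + 7·8·5 + 4·10·1 + 7·4·9 = 731 ≡ 5.
  α_i^2 mod 11 = [5, 4, 9, 1, 5].
  S_2 = Σ v_i α_i^2 r_i = 3·5·5 + 1·4·6 + 7·9·5 + 4·1·1 + 7·5·9 = 733 ≡ 7.
  S = (2, 5, 7) ≠ 0, so r is not a codeword (an error is present).
Step 3: locate the error. For a single error e at position i, S_ℓ = v_i·e·α_i^ℓ, so α_err = S_1/S_0.
  S_0^{−1} = 2^{−1} = 6 (mod 11), so α_err = 5·6 = 30 ≡ 8 = α_3. Error position i = 3.
  Consistency check: S_2/S_1 = 7·9 = 63 ≡ 8 = α_err ✓ (single-error assumption holds).
Step 4: error magnitude e = S_0/v_3 = S_0·∏_{j≠3}(α_3 − α_j) = 2·8 = 16 ≡ 5 (mod 11).
Step 5: correct position 3: c_3 = r_3 − e = 5 − 5 ≡ 0 (mod 11). Hence c = [5, 6, 0, 1, 9].
  Check: interpolating c through the α_i gives m(x) = 7 + 6·x (degree < 2) with m(α_i) = c_i for every i, so c is indeed a codeword.


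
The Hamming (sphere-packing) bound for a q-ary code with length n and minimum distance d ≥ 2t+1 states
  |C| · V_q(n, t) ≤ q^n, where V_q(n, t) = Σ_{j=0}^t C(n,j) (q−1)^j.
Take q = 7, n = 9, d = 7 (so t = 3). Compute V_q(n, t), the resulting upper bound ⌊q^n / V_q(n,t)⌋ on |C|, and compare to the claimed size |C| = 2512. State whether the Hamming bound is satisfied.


V_q(n, t) = 19495, q^n = 40353607, Hamming bound = 2069, |C| = 2512 > bound (violated).

Step 1: Compute V_q(n, t) = Σ_{j=0}^3 C(n, j) (q−1)^j.
  j = 0: C(9,0)·(6)^0 = 1·1 = 1.
  j = 1: C(9,1)·(6)^1 = 9·6 = 54.
  j = 2: C(9,2)·(6)^2 = 36·36 = 1296.
  j = 3: C(9,3)·(6)^3 = 84·216 = 18144.
  V_q(n, t) = 1 + 54 + 1296 + 18144 = 19495.
Step 2: q^n = 7^9 = 40353607.
Step 3: Hamming bound ⌊q^n / V_q(n,t)⌋ = ⌊40353607/19495⌋ = 2069.
Step 4: Compare |C| = 2512 to 2069: violated.
The claimed |C| lies above the Hamming bound, so no 7-ary code of length 9 with d ≥ 7 can have 2512 codewords.


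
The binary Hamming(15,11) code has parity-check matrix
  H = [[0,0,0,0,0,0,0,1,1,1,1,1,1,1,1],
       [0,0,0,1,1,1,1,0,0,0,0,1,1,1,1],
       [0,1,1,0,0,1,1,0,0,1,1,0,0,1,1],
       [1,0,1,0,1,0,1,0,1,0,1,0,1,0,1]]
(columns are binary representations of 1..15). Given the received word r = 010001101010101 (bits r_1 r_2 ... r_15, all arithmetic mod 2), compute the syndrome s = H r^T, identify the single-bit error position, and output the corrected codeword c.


s = (0, 0, 1, 1)^T, error position = 3, corrected codeword c = 011001101010101

Compute s = H r^T mod 2 one row at a time:
  s_1 = 0 + 1 + 0 + 1 + 0 + 1 + 0 + 1 = 4 ≡ 0 (mod 2).
  s_2 = 0 + 0 + 1 + 1 + 0 + 1 + 0 + 1 = 4 ≡ 0 (mod 2).
  s_3 = 1 + 0 + 1 + 1 + 0 + 1 + 0 + 1 = 5 ≡ 1 (mod 2).
  s_4 = 0 + 0 + 0 + 1 + 1 + 1 + 1 + 1 = 5 ≡ 1 (mod 2).
s = (0, 0, 1, 1)^T — this equals column 3 of H (binary 0011), so error is at position 3.
Correct: flip bit 3 of r = 010001101010101 to get c = 011001101010101.


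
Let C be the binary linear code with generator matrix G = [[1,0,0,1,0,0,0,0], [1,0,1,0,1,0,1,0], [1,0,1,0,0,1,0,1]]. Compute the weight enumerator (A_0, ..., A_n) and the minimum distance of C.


Weight distribution: A_0 = 1, A_2 = 1, A_4 = 5, A_6 = 1. Minimum distance d = 2.

Enumerate all 2^3 = 8 messages m ∈ F_2^3.
For each, compute codeword c = mG in F_2^8, then tally its weight.
  m = 000 → c = 00000000, weight = 0.
  m = 100 → c = 10010000, weight = 2.
  m = 010 → c = 10101010, weight = 4.
  m = 110 → c = 00111010, weight = 4.
  m = 001 → c = 10100101, weight = 4.
  m = 101 → c = 00110101, weight = 4.
  m = 011 → c = 00001111, weight = 4.
  m = 111 → c = 10011111, weight = 6.
Tally weights:
  weight 0: 1 codewords.
  weight 2: 1 codewords.
  weight 4: 5 codewords.
  weight 6: 1 codewords.
Minimum distance d = smallest w > 0 with A_w > 0 = 2.
Sanity: Σ A_w = 8 = 2^3 = 8 ✓.


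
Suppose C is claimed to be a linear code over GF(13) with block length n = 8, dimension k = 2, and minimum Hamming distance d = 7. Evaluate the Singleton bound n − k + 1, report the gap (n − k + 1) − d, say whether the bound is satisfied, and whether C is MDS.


Singleton RHS = n − k + 1 = 7, slack = 0, bound satisfied, MDS.

Singleton bound: d ≤ n − k + 1.
Here n = 8, k = 2, so n − k + 1 = 7.
Given d = 7, check d ≤ 7: YES.
Slack = (n − k + 1) − d = 0.
The code is MDS (slack = 0).
Description: the claimed parameters are [8, 2, 7]_13; such a code would be MDS (meets Singleton bound).


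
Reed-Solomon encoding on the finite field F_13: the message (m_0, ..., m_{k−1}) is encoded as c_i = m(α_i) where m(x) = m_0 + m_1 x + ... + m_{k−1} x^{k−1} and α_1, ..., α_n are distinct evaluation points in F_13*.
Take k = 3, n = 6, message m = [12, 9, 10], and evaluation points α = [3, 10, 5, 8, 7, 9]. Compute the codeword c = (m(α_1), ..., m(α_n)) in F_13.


c = [12, 10, 8, 9, 6, 6]

Message polynomial: m(x) = 12 + 9·x + 10·x^2 (mod 13).
For each evaluation point α_i, compute m(α_i) mod 13:
  α_1 = 3: Horner steps 10 → 0 → 12, so m(3) = 12.
  α_2 = 10: Horner steps 10 → 5 → 10, so m(10) = 10.
  α_3 = 5: Horner steps 10 → 7 → 8, so m(5) = 8.
  α_4 = 8: Horner steps 10 → 11 → 9, so m(8) = 9.
  α_5 = 7: Horner steps 10 → 1 → 6, so m(7) = 6.
  α_6 = 9: Horner steps 10 → 8 → 6, so m(9) = 6.
Codeword c = [12, 10, 8, 9, 6, 6] ∈ F_13^6.


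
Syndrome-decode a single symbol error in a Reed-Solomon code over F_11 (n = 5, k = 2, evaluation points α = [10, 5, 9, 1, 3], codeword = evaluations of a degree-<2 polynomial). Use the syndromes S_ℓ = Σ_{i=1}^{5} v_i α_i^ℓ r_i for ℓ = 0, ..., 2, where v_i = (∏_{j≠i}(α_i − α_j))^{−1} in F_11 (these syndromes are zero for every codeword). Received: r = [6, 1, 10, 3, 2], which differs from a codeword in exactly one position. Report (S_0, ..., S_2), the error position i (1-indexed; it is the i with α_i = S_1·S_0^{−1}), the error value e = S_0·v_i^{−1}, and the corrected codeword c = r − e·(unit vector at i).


S = (5, 6, 5), error at position 1, error magnitude e = 2, c = [4, 1, 10, 3, 2].

Step 1: column multipliers v_i = (∏_{j≠i}(α_i − α_j))^{−1} mod 11.
  i = 1 (α = 10): (10−5)(10−9)(10−1)(10−3) = 5·1·9·7 = 315 ≡ 7, so v_1 = 7^{−1} = 8 (mod 11).
  i = 2 (α = 5): (5−10)(5−9)(5−1)(5−3) = (−5)·(−4)·4·2 = 160 ≡ 6, so v_2 = 6^{−1} = 2 (mod 11).
  i = 3 (α = 9): (9−10)(9−5)(9−1)(9−3) = (−1)·4·8·6 = −192 ≡ 6, so v_3 = 6^{−1} = 2 (mod 11).
  i = 4 (α = 1): (1−10)(1−5)(1−9)(1−3) = (−9)·(−4)·(−8)·(−2) = 576 ≡ 4, so v_4 = 4^{−1} = 3 (mod 11).
  i = 5 (α = 3): (3−10)(3−5)(3−9)(3−1) = (−7)·(−2)·(−6)·2 = −168 ≡ 8, so v_5 = 8^{−1} = 7 (mod 11).
  v = [8, 2, 2, 3, 7].
Step 2: syndromes of r = [6, 1, 10, 3, 2] (all sums mod 11).
  S_0 = Σ v_i r_i = 8·6 + 2·1 + 2·10 + 3·3 + 7·2 = 93 ≡ 5.
  S_1 = Σ v_i α_i r_i = 8·10·6 + 2·5·1 + 2·9·10 + 3·1·3 + 7·3·2 = 721 ≡ 6.
  α_i^2 mod 11 = [1, 3, 4, 1, 9].
  S_2 = Σ v_i α_i^2 r_i = 8·1·6 + 2·3·1 + 2·4·10 + 3·1·3 + 7·9·2 = 269 ≡ 5.
  S = (5, 6, 5) ≠ 0, so r is not a codeword (an error is present).
Step 3: locate the error. For a single error e at position i, S_ℓ = v_i·e·α_i^ℓ, so α_err = S_1/S_0.
  S_0^{−1} = 5^{−1} = 9 (mod 11), so α_err = 6·9 = 54 ≡ 10 = α_1. Error position i = 1.
  Consistency check: S_2/S_1 = 5·2 = 10 ≡ 10 = α_err ✓ (single-error assumption holds).
Step 4: error magnitude e = S_0/v_1 = S_0·∏_{j≠1}(α_1 − α_j) = 5·7 = 35 ≡ 2 (mod 11).
Step 5: correct position 1: c_1 = r_1 − e = 6 − 2 ≡ 4 (mod 11). Hence c = [4, 1, 10, 3, 2].
  Check: interpolating c through the α_i gives m(x) = 9 + 5·x (degree < 2) with m(α_i) = c_i for every i, so c is indeed a codeword.


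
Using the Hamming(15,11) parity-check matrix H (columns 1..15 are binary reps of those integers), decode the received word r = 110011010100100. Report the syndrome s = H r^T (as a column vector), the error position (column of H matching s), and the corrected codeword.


s = (1, 1, 1, 1)^T, error position = 15, corrected codeword c = 110011010100101

Compute s = H r^T mod 2 one row at a time:
  s_1 = 1 + 0 + 1 + 0 + 0 + 1 + 0 + 0 = 3 ≡ 1 (mod 2).
  s_2 = 0 + 1 + 1 + 0 + 0 + 1 + 0 + 0 = 3 ≡ 1 (mod 2).
  s_3 = 1 + 0 + 1 + 0 + 1 + 0 + 0 + 0 = 3 ≡ 1 (mod 2).
  s_4 = 1 + 0 + 1 + 0 + 0 + 0 + 1 + 0 = 3 ≡ 1 (mod 2).
s = (1, 1, 1, 1)^T — this equals column 15 of H (binary 1111), so error is at position 15.
Correct: flip bit 15 of r = 110011010100100 to get c = 110011010100101.


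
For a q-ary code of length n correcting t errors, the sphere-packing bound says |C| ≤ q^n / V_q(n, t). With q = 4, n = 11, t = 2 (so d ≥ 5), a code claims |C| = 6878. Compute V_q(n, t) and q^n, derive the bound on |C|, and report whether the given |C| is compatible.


V_q(n, t) = 529, q^n = 4194304, Hamming bound = 7928, |C| = 6878 ≤ bound (satisfied).

Step 1: Compute V_q(n, t) = Σ_{j=0}^2 C(n, j) (q−1)^j.
  j = 0: C(11,0)·(3)^0 = 1·1 = 1.
  j = 1: C(11,1)·(3)^1 = 11·3 = 33.
  j = 2: C(11,2)·(3)^2 = 55·9 = 495.
  V_q(n, t) = 1 + 33 + 495 = 529.
Step 2: q^n = 4^11 = 4194304.
Step 3: Hamming bound ⌊q^n / V_q(n,t)⌋ = ⌊4194304/529⌋ = 7928.
Step 4: Compare |C| = 6878 to 7928: satisfied.
The claimed |C| lies below the Hamming bound.
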